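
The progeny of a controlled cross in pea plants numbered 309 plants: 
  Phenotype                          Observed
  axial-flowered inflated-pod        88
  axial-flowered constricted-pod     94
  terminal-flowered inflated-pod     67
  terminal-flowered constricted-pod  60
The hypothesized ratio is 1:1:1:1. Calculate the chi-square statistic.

10.340

Total ratio parts = 4. Expected numbers out of 309:
  axial-flowered inflated-pod: 309 × 1/4 = 77.25
  axial-flowered constricted-pod: 309 × 1/4 = 77.25
  terminal-flowered inflated-pod: 309 × 1/4 = 77.25
  terminal-flowered constricted-pod: 309 × 1/4 = 77.25
χ² = Σ (O − E)² / E
  axial-flowered inflated-pod: (88 − 77.25)² / 77.25 = 1.4960
  axial-flowered constricted-pod: (94 − 77.25)² / 77.25 = 3.6319
  terminal-flowered inflated-pod: (67 − 77.25)² / 77.25 = 1.3600
  terminal-flowered constricted-pod: (60 − 77.25)² / 77.25 = 3.8519
χ² = 1.4960 + 3.6319 + 1.3600 + 3.8519 = 10.3398 ≈ 10.340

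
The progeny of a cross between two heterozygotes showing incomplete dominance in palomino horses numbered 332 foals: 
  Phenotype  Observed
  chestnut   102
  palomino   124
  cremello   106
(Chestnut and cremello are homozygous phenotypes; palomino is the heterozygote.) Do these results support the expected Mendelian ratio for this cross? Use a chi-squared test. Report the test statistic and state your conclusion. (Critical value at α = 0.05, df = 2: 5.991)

With incomplete dominance, a heterozygote × heterozygote cross gives a 1:2:1 phenotypic ratio.
Under the 1:2:1 hypothesis (Σ ratio = 4, N = 332):
  chestnut: 332 × 1/4 = 83
  palomino: 332 × 2/4 = 166
  cremello: 332 × 1/4 = 83
χ² = Σ (O − E)² / E
  chestnut: (102 − 83)² / 83 = 4.3494
  palomino: (124 − 166)² / 166 = 10.6265
  cremello: (106 − 83)² / 83 = 6.3735
χ² = 4.3494 + 10.6265 + 6.3735 = 21.3494 ≈ 21.349
Degrees of freedom = 3 − 1 = 2; critical value at α = 0.05 is 5.991.
Since 21.349 > 5.991, we reject the null hypothesis — the data do not fit the 1:2:1 ratio.

21.349; not consistent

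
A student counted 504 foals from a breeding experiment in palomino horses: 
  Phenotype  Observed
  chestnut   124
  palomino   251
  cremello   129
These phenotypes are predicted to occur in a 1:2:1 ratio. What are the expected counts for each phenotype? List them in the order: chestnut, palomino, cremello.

126, 252, 126

Total ratio parts = 4. Expected numbers out of 504:
  chestnut: 504 × 1/4 = 126
  palomino: 504 × 2/4 = 252
  cremello: 504 × 1/4 = 126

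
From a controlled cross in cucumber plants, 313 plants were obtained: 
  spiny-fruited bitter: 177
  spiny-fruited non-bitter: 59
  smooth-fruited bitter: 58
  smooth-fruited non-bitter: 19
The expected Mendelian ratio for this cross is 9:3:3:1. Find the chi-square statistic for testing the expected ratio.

0.031

Under the 9:3:3:1 hypothesis (Σ ratio = 16, N = 313):
  spiny-fruited bitter: 313 × 9/16 = 176.0625
  spiny-fruited non-bitter: 313 × 3/16 = 58.6875
  smooth-fruited bitter: 313 × 3/16 = 58.6875
  smooth-fruited non-bitter: 313 × 1/16 = 19.5625
χ² = Σ (O − E)² / E
  spiny-fruited bitter: (177 − 176.0625)² / 176.0625 = 0.0050
  spiny-fruited non-bitter: (59 − 58.6875)² / 58.6875 = 0.0017
  smooth-fruited bitter: (58 − 58.6875)² / 58.6875 = 0.0081
  smooth-fruited non-bitter: (19 − 19.5625)² / 19.5625 = 0.0162
χ² = 0.0050 + 0.0017 + 0.0081 + 0.0162 = 0.031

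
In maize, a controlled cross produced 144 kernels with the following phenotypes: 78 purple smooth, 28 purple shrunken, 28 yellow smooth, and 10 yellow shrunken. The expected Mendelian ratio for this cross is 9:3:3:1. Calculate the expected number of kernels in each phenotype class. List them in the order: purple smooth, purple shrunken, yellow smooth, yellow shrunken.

Under the 9:3:3:1 hypothesis (Σ ratio = 16, N = 144):
  purple smooth: 144 × 9/16 = 81
  purple shrunken: 144 × 3/16 = 27
  yellow smooth: 144 × 3/16 = 27
  yellow shrunken: 144 × 1/16 = 9

81, 27, 27, 9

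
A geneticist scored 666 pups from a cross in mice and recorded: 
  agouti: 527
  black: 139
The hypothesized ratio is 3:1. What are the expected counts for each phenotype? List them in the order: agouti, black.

499.5, 166.5

Under the 3:1 hypothesis (Σ ratio = 4, N = 666):
  agouti: 666 × 3/4 = 499.5
  black: 666 × 1/4 = 166.5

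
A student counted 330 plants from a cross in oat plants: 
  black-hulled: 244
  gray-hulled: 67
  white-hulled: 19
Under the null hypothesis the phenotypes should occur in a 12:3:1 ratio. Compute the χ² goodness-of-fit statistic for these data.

The 12:3:1 ratio has 16 parts, so with N = 330 the expected counts are:
  black-hulled: 330 × 12/16 = 247.5
  gray-hulled: 330 × 3/16 = 61.875
  white-hulled: 330 × 1/16 = 20.625
χ² = Σ (O − E)² / E
  black-hulled: (244 − 247.5)² / 247.5 = 0.0495
  gray-hulled: (67 − 61.875)² / 61.875 = 0.4245
  white-hulled: (19 − 20.625)² / 20.625 = 0.1280
χ² = 0.0495 + 0.4245 + 0.1280 = 0.602

0.602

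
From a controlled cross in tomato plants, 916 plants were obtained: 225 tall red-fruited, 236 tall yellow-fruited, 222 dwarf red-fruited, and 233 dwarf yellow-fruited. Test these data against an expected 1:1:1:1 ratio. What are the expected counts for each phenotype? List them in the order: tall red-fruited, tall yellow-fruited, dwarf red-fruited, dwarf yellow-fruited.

The 1:1:1:1 ratio has 4 parts, so with N = 916 the expected counts are:
  tall red-fruited: 916 × 1/4 = 229
  tall yellow-fruited: 916 × 1/4 = 229
  dwarf red-fruited: 916 × 1/4 = 229
  dwarf yellow-fruited: 916 × 1/4 = 229

229, 229, 229, 229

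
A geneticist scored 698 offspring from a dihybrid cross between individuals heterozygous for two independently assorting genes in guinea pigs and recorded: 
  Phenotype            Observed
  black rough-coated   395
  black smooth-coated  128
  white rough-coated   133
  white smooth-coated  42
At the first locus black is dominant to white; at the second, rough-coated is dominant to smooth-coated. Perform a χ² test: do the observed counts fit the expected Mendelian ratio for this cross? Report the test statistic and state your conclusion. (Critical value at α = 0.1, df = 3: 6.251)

0.173; consistent

A dihybrid F₂ with independent assortment and complete dominance at both loci gives a 9:3:3:1 phenotypic ratio.
Expected counts for N = 698 under a 9:3:3:1 ratio (total parts = 16):
  black rough-coated: 698 × 9/16 = 392.625
  black smooth-coated: 698 × 3/16 = 130.875
  white rough-coated: 698 × 3/16 = 130.875
  white smooth-coated: 698 × 1/16 = 43.625
χ² = Σ (O − E)² / E
  black rough-coated: (395 − 392.625)² / 392.625 = 0.0144
  black smooth-coated: (128 − 130.875)² / 130.875 = 0.0632
  white rough-coated: (133 − 130.875)² / 130.875 = 0.0345
  white smooth-coated: (42 − 43.625)² / 43.625 = 0.0605
χ² = 0.0144 + 0.0632 + 0.0345 + 0.0605 = 0.1726 ≈ 0.173
Degrees of freedom = 4 − 1 = 3; critical value at α = 0.1 is 6.251.
Since 0.173 < 6.251, we fail to reject the null hypothesis — the data are consistent with the 9:3:3:1 ratio.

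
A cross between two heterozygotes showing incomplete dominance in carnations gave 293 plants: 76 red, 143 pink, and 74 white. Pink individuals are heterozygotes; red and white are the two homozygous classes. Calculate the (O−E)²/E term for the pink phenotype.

0.084

With incomplete dominance, a heterozygote × heterozygote cross gives a 1:2:1 phenotypic ratio.
Total ratio parts = 4. Expected numbers out of 293:
  red: 293 × 1/4 = 73.25
  pink: 293 × 2/4 = 146.5
  white: 293 × 1/4 = 73.25
Contribution of pink: (143 − 146.5)² / 146.5 = 0.0836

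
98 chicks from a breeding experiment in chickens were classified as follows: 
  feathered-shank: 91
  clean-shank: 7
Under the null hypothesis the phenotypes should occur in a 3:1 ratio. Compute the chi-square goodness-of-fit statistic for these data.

Under the 3:1 hypothesis (Σ ratio = 4, N = 98):
  feathered-shank: 98 × 3/4 = 73.5
  clean-shank: 98 × 1/4 = 24.5
χ² = Σ (O − E)² / E
  feathered-shank: (91 − 73.5)² / 73.5 = 4.1667
  clean-shank: (7 − 24.5)² / 24.5 = 12.5000
χ² = 4.1667 + 12.5000 = 16.6667 ≈ 16.667

16.667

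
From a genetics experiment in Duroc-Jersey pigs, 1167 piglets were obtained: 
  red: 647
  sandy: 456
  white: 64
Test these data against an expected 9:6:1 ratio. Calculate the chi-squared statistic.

2.002

The 9:6:1 ratio has 16 parts, so with N = 1167 the expected counts are:
  red: 1167 × 9/16 = 656.4375
  sandy: 1167 × 6/16 = 437.625
  white: 1167 × 1/16 = 72.9375
χ² = Σ (O − E)² / E
  red: (647 − 656.4375)² / 656.4375 = 0.1357
  sandy: (456 − 437.625)² / 437.625 = 0.7715
  white: (64 − 72.9375)² / 72.9375 = 1.0952
χ² = 0.1357 + 0.7715 + 1.0952 = 2.0024 ≈ 2.002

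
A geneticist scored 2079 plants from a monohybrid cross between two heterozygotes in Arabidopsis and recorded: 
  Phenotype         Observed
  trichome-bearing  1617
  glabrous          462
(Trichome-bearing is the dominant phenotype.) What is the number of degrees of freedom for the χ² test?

For a monohybrid cross between heterozygotes with complete dominance, the expected phenotypic ratio is 3:1.
A goodness-of-fit test with 2 phenotype classes has df = 2 − 1 = 1.

1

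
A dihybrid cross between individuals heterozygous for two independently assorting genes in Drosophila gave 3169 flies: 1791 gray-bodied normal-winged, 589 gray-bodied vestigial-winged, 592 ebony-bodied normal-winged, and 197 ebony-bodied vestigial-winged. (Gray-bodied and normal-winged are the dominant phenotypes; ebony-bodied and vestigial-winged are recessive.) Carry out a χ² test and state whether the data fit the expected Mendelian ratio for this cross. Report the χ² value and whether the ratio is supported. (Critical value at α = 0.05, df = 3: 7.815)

0.099; consistent

A dihybrid F₂ with independent assortment and complete dominance at both loci gives a 9:3:3:1 phenotypic ratio.
Expected counts for N = 3169 under a 9:3:3:1 ratio (total parts = 16):
  gray-bodied normal-winged: 3169 × 9/16 = 1782.5625
  gray-bodied vestigial-winged: 3169 × 3/16 = 594.1875
  ebony-bodied normal-winged: 3169 × 3/16 = 594.1875
  ebony-bodied vestigial-winged: 3169 × 1/16 = 198.0625
χ² = Σ (O − E)² / E
  gray-bodied normal-winged: (1791 − 1782.5625)² / 1782.5625 = 0.0399
  gray-bodied vestigial-winged: (589 − 594.1875)² / 594.1875 = 0.0453
  ebony-bodied normal-winged: (592 − 594.1875)² / 594.1875 = 0.0081
  ebony-bodied vestigial-winged: (197 − 198.0625)² / 198.0625 = 0.0057
χ² = 0.0399 + 0.0453 + 0.0081 + 0.0057 = 0.099
Degrees of freedom = 4 − 1 = 3; critical value at α = 0.05 is 7.815.
Since 0.099 < 7.815, we fail to reject the null hypothesis — the data are consistent with the 9:3:3:1 ratio.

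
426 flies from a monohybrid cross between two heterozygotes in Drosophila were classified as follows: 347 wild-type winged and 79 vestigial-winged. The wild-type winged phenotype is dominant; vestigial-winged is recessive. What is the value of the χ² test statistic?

For a monohybrid cross between heterozygotes with complete dominance, the expected phenotypic ratio is 3:1.
Under the 3:1 hypothesis (Σ ratio = 4, N = 426):
  wild-type winged: 426 × 3/4 = 319.5
  vestigial-winged: 426 × 1/4 = 106.5
χ² = Σ (O − E)² / E
  wild-type winged: (347 − 319.5)² / 319.5 = 2.3670
  vestigial-winged: (79 − 106.5)² / 106.5 = 7.1009
χ² = 2.3670 + 7.1009 = 9.4679 ≈ 9.468

9.468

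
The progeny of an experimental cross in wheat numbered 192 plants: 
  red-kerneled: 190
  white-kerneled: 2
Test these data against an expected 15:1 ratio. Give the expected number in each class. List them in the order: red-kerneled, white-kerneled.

180, 12

Under the 15:1 hypothesis (Σ ratio = 16, N = 192):
  red-kerneled: 192 × 15/16 = 180
  white-kerneled: 192 × 1/16 = 12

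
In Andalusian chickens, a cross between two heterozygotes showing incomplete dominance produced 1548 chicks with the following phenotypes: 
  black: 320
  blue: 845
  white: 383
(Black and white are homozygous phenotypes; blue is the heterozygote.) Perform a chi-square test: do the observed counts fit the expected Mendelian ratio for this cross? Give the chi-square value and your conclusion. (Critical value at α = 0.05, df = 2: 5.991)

18.154; not consistent

With incomplete dominance, a heterozygote × heterozygote cross gives a 1:2:1 phenotypic ratio.
Total ratio parts = 4. Expected numbers out of 1548:
  black: 1548 × 1/4 = 387
  blue: 1548 × 2/4 = 774
  white: 1548 × 1/4 = 387
χ² = Σ (O − E)² / E
  black: (320 − 387)² / 387 = 11.5995
  blue: (845 − 774)² / 774 = 6.5129
  white: (383 − 387)² / 387 = 0.0413
χ² = 11.5995 + 6.5129 + 0.0413 = 18.1537 ≈ 18.154
Degrees of freedom = 3 − 1 = 2; critical value at α = 0.05 is 5.991.
Since 18.154 > 5.991, we reject the null hypothesis — the data do not fit the 1:2:1 ratio.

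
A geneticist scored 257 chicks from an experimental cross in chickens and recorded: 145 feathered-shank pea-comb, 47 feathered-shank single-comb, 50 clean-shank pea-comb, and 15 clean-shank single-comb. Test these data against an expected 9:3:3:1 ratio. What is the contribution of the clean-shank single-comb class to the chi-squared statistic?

0.070

Under the 9:3:3:1 hypothesis (Σ ratio = 16, N = 257):
  feathered-shank pea-comb: 257 × 9/16 = 144.5625
  feathered-shank single-comb: 257 × 3/16 = 48.1875
  clean-shank pea-comb: 257 × 3/16 = 48.1875
  clean-shank single-comb: 257 × 1/16 = 16.0625
Contribution of clean-shank single-comb: (15 − 16.0625)² / 16.0625 = 0.0703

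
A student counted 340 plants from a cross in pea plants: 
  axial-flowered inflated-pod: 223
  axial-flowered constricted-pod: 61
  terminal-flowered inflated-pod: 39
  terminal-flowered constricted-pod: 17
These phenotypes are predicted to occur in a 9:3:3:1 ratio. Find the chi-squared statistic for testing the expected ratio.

Under the 9:3:3:1 hypothesis (Σ ratio = 16, N = 340):
  axial-flowered inflated-pod: 340 × 9/16 = 191.25
  axial-flowered constricted-pod: 340 × 3/16 = 63.75
  terminal-flowered inflated-pod: 340 × 3/16 = 63.75
  terminal-flowered constricted-pod: 340 × 1/16 = 21.25
χ² = Σ (O − E)² / E
  axial-flowered inflated-pod: (223 − 191.25)² / 191.25 = 5.2709
  axial-flowered constricted-pod: (61 − 63.75)² / 63.75 = 0.1186
  terminal-flowered inflated-pod: (39 − 63.75)² / 63.75 = 9.6088
  terminal-flowered constricted-pod: (17 − 21.25)² / 21.25 = 0.8500
χ² = 5.2709 + 0.1186 + 9.6088 + 0.8500 = 15.8483 ≈ 15.848

15.848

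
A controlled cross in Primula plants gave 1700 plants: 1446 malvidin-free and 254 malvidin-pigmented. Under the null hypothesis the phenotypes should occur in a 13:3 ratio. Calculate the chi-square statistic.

The 13:3 ratio has 16 parts, so with N = 1700 the expected counts are:
  malvidin-free: 1700 × 13/16 = 1381.25
  malvidin-pigmented: 1700 × 3/16 = 318.75
χ² = Σ (O − E)² / E
  malvidin-free: (1446 − 1381.25)² / 1381.25 = 3.0353
  malvidin-pigmented: (254 − 318.75)² / 318.75 = 13.1531
χ² = 3.0353 + 13.1531 = 16.1884 ≈ 16.188

16.188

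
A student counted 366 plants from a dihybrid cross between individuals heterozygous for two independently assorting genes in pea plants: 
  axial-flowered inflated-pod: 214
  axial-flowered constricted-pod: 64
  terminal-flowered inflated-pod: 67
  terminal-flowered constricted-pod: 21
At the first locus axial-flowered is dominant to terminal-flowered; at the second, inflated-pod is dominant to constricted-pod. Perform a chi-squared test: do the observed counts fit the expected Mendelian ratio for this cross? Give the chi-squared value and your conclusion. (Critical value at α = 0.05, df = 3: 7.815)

0.825; consistent

A dihybrid F₂ with independent assortment and complete dominance at both loci gives a 9:3:3:1 phenotypic ratio.
Under the 9:3:3:1 hypothesis (Σ ratio = 16, N = 366):
  axial-flowered inflated-pod: 366 × 9/16 = 205.875
  axial-flowered constricted-pod: 366 × 3/16 = 68.625
  terminal-flowered inflated-pod: 366 × 3/16 = 68.625
  terminal-flowered constricted-pod: 366 × 1/16 = 22.875
χ² = Σ (O − E)² / E
  axial-flowered inflated-pod: (214 − 205.875)² / 205.875 = 0.3207
  axial-flowered constricted-pod: (64 − 68.625)² / 68.625 = 0.3117
  terminal-flowered inflated-pod: (67 − 68.625)² / 68.625 = 0.0385
  terminal-flowered constricted-pod: (21 − 22.875)² / 22.875 = 0.1537
χ² = 0.3207 + 0.3117 + 0.0385 + 0.1537 = 0.8246 ≈ 0.825
Degrees of freedom = 4 − 1 = 3; critical value at α = 0.05 is 7.815.
Since 0.825 < 7.815, we fail to reject the null hypothesis — the data are consistent with the 9:3:3:1 ratio.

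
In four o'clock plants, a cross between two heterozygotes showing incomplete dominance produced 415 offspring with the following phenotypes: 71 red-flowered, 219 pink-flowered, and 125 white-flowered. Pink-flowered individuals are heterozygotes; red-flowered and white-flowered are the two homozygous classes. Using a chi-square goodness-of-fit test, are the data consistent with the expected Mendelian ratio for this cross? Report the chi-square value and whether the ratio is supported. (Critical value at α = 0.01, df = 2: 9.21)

With incomplete dominance, a heterozygote × heterozygote cross gives a 1:2:1 phenotypic ratio.
Under the 1:2:1 hypothesis (Σ ratio = 4, N = 415):
  red-flowered: 415 × 1/4 = 103.75
  pink-flowered: 415 × 2/4 = 207.5
  white-flowered: 415 × 1/4 = 103.75
χ² = Σ (O − E)² / E
  red-flowered: (71 − 103.75)² / 103.75 = 10.3380
  pink-flowered: (219 − 207.5)² / 207.5 = 0.6373
  white-flowered: (125 − 103.75)² / 103.75 = 4.3524
χ² = 10.3380 + 0.6373 + 4.3524 = 15.3277 ≈ 15.328
Degrees of freedom = 3 − 1 = 2; critical value at α = 0.01 is 9.21.
Since 15.328 > 9.21, we reject the null hypothesis — the data do not fit the 1:2:1 ratio.

15.328; not consistent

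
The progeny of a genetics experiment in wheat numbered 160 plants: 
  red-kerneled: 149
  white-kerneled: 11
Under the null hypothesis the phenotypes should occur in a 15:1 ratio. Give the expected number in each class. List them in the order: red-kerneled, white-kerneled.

150, 10

Expected counts for N = 160 under a 15:1 ratio (total parts = 16):
  red-kerneled: 160 × 15/16 = 150
  white-kerneled: 160 × 1/16 = 10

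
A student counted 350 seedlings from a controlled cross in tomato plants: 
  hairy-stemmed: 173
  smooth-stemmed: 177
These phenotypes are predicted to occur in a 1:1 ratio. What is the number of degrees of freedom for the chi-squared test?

A goodness-of-fit test with 2 phenotype classes has df = 2 − 1 = 1.

1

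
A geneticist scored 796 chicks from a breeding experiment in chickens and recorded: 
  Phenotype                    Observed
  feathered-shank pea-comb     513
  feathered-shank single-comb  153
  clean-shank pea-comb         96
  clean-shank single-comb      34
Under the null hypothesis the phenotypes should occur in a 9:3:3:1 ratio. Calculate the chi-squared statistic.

33.588

Expected counts for N = 796 under a 9:3:3:1 ratio (total parts = 16):
  feathered-shank pea-comb: 796 × 9/16 = 447.75
  feathered-shank single-comb: 796 × 3/16 = 149.25
  clean-shank pea-comb: 796 × 3/16 = 149.25
  clean-shank single-comb: 796 × 1/16 = 49.75
χ² = Σ (O − E)² / E
  feathered-shank pea-comb: (513 − 447.75)² / 447.75 = 9.5088
  feathered-shank single-comb: (153 − 149.25)² / 149.25 = 0.0942
  clean-shank pea-comb: (96 − 149.25)² / 149.25 = 18.9987
  clean-shank single-comb: (34 − 49.75)² / 49.75 = 4.9862
χ² = 9.5088 + 0.0942 + 18.9987 + 4.9862 = 33.5879 ≈ 33.588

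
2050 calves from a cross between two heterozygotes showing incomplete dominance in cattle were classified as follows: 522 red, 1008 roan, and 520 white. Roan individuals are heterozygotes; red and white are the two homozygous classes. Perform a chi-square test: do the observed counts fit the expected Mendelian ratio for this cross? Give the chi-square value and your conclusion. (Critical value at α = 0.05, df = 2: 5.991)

0.568; consistent

With incomplete dominance, a heterozygote × heterozygote cross gives a 1:2:1 phenotypic ratio.
Under the 1:2:1 hypothesis (Σ ratio = 4, N = 2050):
  red: 2050 × 1/4 = 512.5
  roan: 2050 × 2/4 = 1025
  white: 2050 × 1/4 = 512.5
χ² = Σ (O − E)² / E
  red: (522 − 512.5)² / 512.5 = 0.1761
  roan: (1008 − 1025)² / 1025 = 0.2820
  white: (520 − 512.5)² / 512.5 = 0.1098
χ² = 0.1761 + 0.2820 + 0.1098 = 0.5679 ≈ 0.568
Degrees of freedom = 3 − 1 = 2; critical value at α = 0.05 is 5.991.
Since 0.568 < 5.991, we fail to reject the null hypothesis — the data are consistent with the 1:2:1 ratio.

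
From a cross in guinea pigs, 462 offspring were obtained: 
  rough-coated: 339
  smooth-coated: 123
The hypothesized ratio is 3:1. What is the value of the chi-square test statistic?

0.649

Under the 3:1 hypothesis (Σ ratio = 4, N = 462):
  rough-coated: 462 × 3/4 = 346.5
  smooth-coated: 462 × 1/4 = 115.5
χ² = Σ (O − E)² / E
  rough-coated: (339 − 346.5)² / 346.5 = 0.1623
  smooth-coated: (123 − 115.5)² / 115.5 = 0.4870
χ² = 0.1623 + 0.4870 = 0.6493 ≈ 0.649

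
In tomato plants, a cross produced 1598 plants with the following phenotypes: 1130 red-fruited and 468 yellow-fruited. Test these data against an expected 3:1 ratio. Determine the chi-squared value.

15.660

The 3:1 ratio has 4 parts, so with N = 1598 the expected counts are:
  red-fruited: 1598 × 3/4 = 1198.5
  yellow-fruited: 1598 × 1/4 = 399.5
χ² = Σ (O − E)² / E
  red-fruited: (1130 − 1198.5)² / 1198.5 = 3.9151
  yellow-fruited: (468 − 399.5)² / 399.5 = 11.7453
χ² = 3.9151 + 11.7453 = 15.6604 ≈ 15.660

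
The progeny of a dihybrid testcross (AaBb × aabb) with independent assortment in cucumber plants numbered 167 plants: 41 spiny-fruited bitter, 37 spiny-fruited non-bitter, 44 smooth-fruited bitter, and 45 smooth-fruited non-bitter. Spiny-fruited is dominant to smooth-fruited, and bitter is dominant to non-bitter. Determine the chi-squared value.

A dihybrid testcross with independent assortment gives a 1:1:1:1 ratio.
Expected counts for N = 167 under a 1:1:1:1 ratio (total parts = 4):
  spiny-fruited bitter: 167 × 1/4 = 41.75
  spiny-fruited non-bitter: 167 × 1/4 = 41.75
  smooth-fruited bitter: 167 × 1/4 = 41.75
  smooth-fruited non-bitter: 167 × 1/4 = 41.75
χ² = Σ (O − E)² / E
  spiny-fruited bitter: (41 − 41.75)² / 41.75 = 0.0135
  spiny-fruited non-bitter: (37 − 41.75)² / 41.75 = 0.5404
  smooth-fruited bitter: (44 − 41.75)² / 41.75 = 0.1213
  smooth-fruited non-bitter: (45 − 41.75)² / 41.75 = 0.2530
χ² = 0.0135 + 0.5404 + 0.1213 + 0.2530 = 0.9282 ≈ 0.928

0.928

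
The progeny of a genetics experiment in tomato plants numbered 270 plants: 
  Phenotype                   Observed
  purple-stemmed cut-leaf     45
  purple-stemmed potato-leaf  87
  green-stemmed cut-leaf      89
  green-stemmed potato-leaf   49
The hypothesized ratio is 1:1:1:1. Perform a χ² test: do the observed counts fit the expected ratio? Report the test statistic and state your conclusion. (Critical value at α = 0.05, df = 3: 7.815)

Under the 1:1:1:1 hypothesis (Σ ratio = 4, N = 270):
  purple-stemmed cut-leaf: 270 × 1/4 = 67.5
  purple-stemmed potato-leaf: 270 × 1/4 = 67.5
  green-stemmed cut-leaf: 270 × 1/4 = 67.5
  green-stemmed potato-leaf: 270 × 1/4 = 67.5
χ² = Σ (O − E)² / E
  purple-stemmed cut-leaf: (45 − 67.5)² / 67.5 = 7.5000
  purple-stemmed potato-leaf: (87 − 67.5)² / 67.5 = 5.6333
  green-stemmed cut-leaf: (89 − 67.5)² / 67.5 = 6.8481
  green-stemmed potato-leaf: (49 − 67.5)² / 67.5 = 5.0704
χ² = 7.5000 + 5.6333 + 6.8481 + 5.0704 = 25.0518 ≈ 25.052
Degrees of freedom = 4 − 1 = 3; critical value at α = 0.05 is 7.815.
Since 25.052 > 7.815, we reject the null hypothesis — the data do not fit the 1:1:1:1 ratio.

25.052; not consistent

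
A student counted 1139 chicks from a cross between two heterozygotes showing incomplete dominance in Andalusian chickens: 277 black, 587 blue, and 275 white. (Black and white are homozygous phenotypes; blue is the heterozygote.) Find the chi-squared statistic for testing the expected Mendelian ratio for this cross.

1.083

With incomplete dominance, a heterozygote × heterozygote cross gives a 1:2:1 phenotypic ratio.
Expected counts for N = 1139 under a 1:2:1 ratio (total parts = 4):
  black: 1139 × 1/4 = 284.75
  blue: 1139 × 2/4 = 569.5
  white: 1139 × 1/4 = 284.75
χ² = Σ (O − E)² / E
  black: (277 − 284.75)² / 284.75 = 0.2109
  blue: (587 − 569.5)² / 569.5 = 0.5378
  white: (275 − 284.75)² / 284.75 = 0.3338
χ² = 0.2109 + 0.5378 + 0.3338 = 1.0825 ≈ 1.083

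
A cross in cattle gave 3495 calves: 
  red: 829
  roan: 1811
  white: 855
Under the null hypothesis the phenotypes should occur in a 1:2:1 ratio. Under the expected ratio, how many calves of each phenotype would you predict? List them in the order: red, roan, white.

873.75, 1747.5, 873.75

Under the 1:2:1 hypothesis (Σ ratio = 4, N = 3495):
  red: 3495 × 1/4 = 873.75
  roan: 3495 × 2/4 = 1747.5
  white: 3495 × 1/4 = 873.75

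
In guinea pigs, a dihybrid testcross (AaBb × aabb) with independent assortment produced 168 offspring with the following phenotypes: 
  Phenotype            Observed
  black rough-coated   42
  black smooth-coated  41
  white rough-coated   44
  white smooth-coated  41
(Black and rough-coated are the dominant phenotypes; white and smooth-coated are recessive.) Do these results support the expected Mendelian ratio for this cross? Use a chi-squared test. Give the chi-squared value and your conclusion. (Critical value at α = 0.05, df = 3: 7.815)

0.143; consistent

A dihybrid testcross with independent assortment gives a 1:1:1:1 ratio.
The 1:1:1:1 ratio has 4 parts, so with N = 168 the expected counts are:
  black rough-coated: 168 × 1/4 = 42
  black smooth-coated: 168 × 1/4 = 42
  white rough-coated: 168 × 1/4 = 42
  white smooth-coated: 168 × 1/4 = 42
χ² = Σ (O − E)² / E
  black rough-coated: (42 − 42)² / 42 = 0.0000
  black smooth-coated: (41 − 42)² / 42 = 0.0238
  white rough-coated: (44 − 42)² / 42 = 0.0952
  white smooth-coated: (41 − 42)² / 42 = 0.0238
χ² = 0.0000 + 0.0238 + 0.0952 + 0.0238 = 0.1428 ≈ 0.143
Degrees of freedom = 4 − 1 = 3; critical value at α = 0.05 is 7.815.
Since 0.143 < 7.815, we fail to reject the null hypothesis — the data are consistent with the 1:1:1:1 ratio.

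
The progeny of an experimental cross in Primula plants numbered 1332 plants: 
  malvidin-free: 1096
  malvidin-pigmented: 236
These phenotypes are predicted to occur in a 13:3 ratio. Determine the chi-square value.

Under the 13:3 hypothesis (Σ ratio = 16, N = 1332):
  malvidin-free: 1332 × 13/16 = 1082.25
  malvidin-pigmented: 1332 × 3/16 = 249.75
χ² = Σ (O − E)² / E
  malvidin-free: (1096 − 1082.25)² / 1082.25 = 0.1747
  malvidin-pigmented: (236 − 249.75)² / 249.75 = 0.7570
χ² = 0.1747 + 0.7570 = 0.9317 ≈ 0.932

0.932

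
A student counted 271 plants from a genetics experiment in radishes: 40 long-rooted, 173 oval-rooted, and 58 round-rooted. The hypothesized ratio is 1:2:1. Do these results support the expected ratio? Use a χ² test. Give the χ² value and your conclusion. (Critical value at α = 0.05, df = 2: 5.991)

Total ratio parts = 4. Expected numbers out of 271:
  long-rooted: 271 × 1/4 = 67.75
  oval-rooted: 271 × 2/4 = 135.5
  round-rooted: 271 × 1/4 = 67.75
χ² = Σ (O − E)² / E
  long-rooted: (40 − 67.75)² / 67.75 = 11.3662
  oval-rooted: (173 − 135.5)² / 135.5 = 10.3782
  round-rooted: (58 − 67.75)² / 67.75 = 1.4031
χ² = 11.3662 + 10.3782 + 1.4031 = 23.1475 ≈ 23.148
Degrees of freedom = 3 − 1 = 2; critical value at α = 0.05 is 5.991.
Since 23.148 > 5.991, we reject the null hypothesis — the data do not fit the 1:2:1 ratio.

23.148; not consistent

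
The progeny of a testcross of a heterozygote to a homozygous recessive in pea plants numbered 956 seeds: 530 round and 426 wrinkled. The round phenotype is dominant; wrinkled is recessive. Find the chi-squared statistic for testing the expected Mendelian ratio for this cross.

11.314

A testcross of a heterozygote (Aa × aa) gives a 1:1 phenotypic ratio.
Expected counts for N = 956 under a 1:1 ratio (total parts = 2):
  round: 956 × 1/2 = 478
  wrinkled: 956 × 1/2 = 478
χ² = Σ (O − E)² / E
  round: (530 − 478)² / 478 = 5.6569
  wrinkled: (426 − 478)² / 478 = 5.6569
χ² = 5.6569 + 5.6569 = 11.3138 ≈ 11.314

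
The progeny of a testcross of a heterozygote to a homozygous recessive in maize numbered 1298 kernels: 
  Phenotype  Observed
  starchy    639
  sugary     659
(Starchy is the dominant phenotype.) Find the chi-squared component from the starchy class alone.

A testcross of a heterozygote (Aa × aa) gives a 1:1 phenotypic ratio.
Under the 1:1 hypothesis (Σ ratio = 2, N = 1298):
  starchy: 1298 × 1/2 = 649
  sugary: 1298 × 1/2 = 649
Contribution of starchy: (639 − 649)² / 649 = 0.1541

0.154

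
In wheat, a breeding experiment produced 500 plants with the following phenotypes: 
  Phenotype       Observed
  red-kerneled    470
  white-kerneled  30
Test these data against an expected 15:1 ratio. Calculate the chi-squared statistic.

0.053

Under the 15:1 hypothesis (Σ ratio = 16, N = 500):
  red-kerneled: 500 × 15/16 = 468.75
  white-kerneled: 500 × 1/16 = 31.25
χ² = Σ (O − E)² / E
  red-kerneled: (470 − 468.75)² / 468.75 = 0.0033
  white-kerneled: (30 − 31.25)² / 31.25 = 0.0500
χ² = 0.0033 + 0.0500 = 0.0533 ≈ 0.053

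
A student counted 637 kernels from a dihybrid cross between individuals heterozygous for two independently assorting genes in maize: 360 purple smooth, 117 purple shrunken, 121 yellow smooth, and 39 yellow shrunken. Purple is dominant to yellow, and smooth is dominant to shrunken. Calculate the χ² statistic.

0.095

A dihybrid F₂ with independent assortment and complete dominance at both loci gives a 9:3:3:1 phenotypic ratio.
The 9:3:3:1 ratio has 16 parts, so with N = 637 the expected counts are:
  purple smooth: 637 × 9/16 = 358.3125
  purple shrunken: 637 × 3/16 = 119.4375
  yellow smooth: 637 × 3/16 = 119.4375
  yellow shrunken: 637 × 1/16 = 39.8125
χ² = Σ (O − E)² / E
  purple smooth: (360 − 358.3125)² / 358.3125 = 0.0079
  purple shrunken: (117 − 119.4375)² / 119.4375 = 0.0497
  yellow smooth: (121 − 119.4375)² / 119.4375 = 0.0204
  yellow shrunken: (39 − 39.8125)² / 39.8125 = 0.0166
χ² = 0.0079 + 0.0497 + 0.0204 + 0.0166 = 0.0946 ≈ 0.095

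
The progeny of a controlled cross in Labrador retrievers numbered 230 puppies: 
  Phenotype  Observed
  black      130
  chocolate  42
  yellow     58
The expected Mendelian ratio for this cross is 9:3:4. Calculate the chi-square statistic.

0.037

Under the 9:3:4 hypothesis (Σ ratio = 16, N = 230):
  black: 230 × 9/16 = 129.375
  chocolate: 230 × 3/16 = 43.125
  yellow: 230 × 4/16 = 57.5
χ² = Σ (O − E)² / E
  black: (130 − 129.375)² / 129.375 = 0.0030
  chocolate: (42 − 43.125)² / 43.125 = 0.0293
  yellow: (58 − 57.5)² / 57.5 = 0.0043
χ² = 0.0030 + 0.0293 + 0.0043 = 0.0366 ≈ 0.037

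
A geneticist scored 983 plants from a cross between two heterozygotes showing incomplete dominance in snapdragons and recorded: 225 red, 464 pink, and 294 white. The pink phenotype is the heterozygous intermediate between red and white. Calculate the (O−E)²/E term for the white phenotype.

With incomplete dominance, a heterozygote × heterozygote cross gives a 1:2:1 phenotypic ratio.
Expected counts for N = 983 under a 1:2:1 ratio (total parts = 4):
  red: 983 × 1/4 = 245.75
  pink: 983 × 2/4 = 491.5
  white: 983 × 1/4 = 245.75
Contribution of white: (294 − 245.75)² / 245.75 = 9.4733

9.473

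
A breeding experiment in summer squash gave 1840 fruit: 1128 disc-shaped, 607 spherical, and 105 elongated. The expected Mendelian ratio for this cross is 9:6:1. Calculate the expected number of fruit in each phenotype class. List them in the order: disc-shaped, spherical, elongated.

Under the 9:6:1 hypothesis (Σ ratio = 16, N = 1840):
  disc-shaped: 1840 × 9/16 = 1035
  spherical: 1840 × 6/16 = 690
  elongated: 1840 × 1/16 = 115

1035, 690, 115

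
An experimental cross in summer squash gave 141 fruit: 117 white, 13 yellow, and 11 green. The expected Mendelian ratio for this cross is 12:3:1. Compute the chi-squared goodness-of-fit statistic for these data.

8.570

Under the 12:3:1 hypothesis (Σ ratio = 16, N = 141):
  white: 141 × 12/16 = 105.75
  yellow: 141 × 3/16 = 26.4375
  green: 141 × 1/16 = 8.8125
χ² = Σ (O − E)² / E
  white: (117 − 105.75)² / 105.75 = 1.1968
  yellow: (13 − 26.4375)² / 26.4375 = 6.8299
  green: (11 − 8.8125)² / 8.8125 = 0.5430
χ² = 1.1968 + 6.8299 + 0.5430 = 8.5697 ≈ 8.570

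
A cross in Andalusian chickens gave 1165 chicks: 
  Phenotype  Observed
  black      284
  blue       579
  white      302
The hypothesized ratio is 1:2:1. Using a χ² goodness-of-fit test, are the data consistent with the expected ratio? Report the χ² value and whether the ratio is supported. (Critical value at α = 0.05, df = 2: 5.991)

0.598; consistent

Total ratio parts = 4. Expected numbers out of 1165:
  black: 1165 × 1/4 = 291.25
  blue: 1165 × 2/4 = 582.5
  white: 1165 × 1/4 = 291.25
χ² = Σ (O − E)² / E
  black: (284 − 291.25)² / 291.25 = 0.1805
  blue: (579 − 582.5)² / 582.5 = 0.0210
  white: (302 − 291.25)² / 291.25 = 0.3968
χ² = 0.1805 + 0.0210 + 0.3968 = 0.5983 ≈ 0.598
Degrees of freedom = 3 − 1 = 2; critical value at α = 0.05 is 5.991.
Since 0.598 < 5.991, we fail to reject the null hypothesis — the data are consistent with the 1:2:1 ratio.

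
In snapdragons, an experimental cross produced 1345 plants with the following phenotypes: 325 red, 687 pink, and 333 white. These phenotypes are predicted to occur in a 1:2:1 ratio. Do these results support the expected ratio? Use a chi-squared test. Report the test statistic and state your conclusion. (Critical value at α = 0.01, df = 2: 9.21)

0.720; consistent

Under the 1:2:1 hypothesis (Σ ratio = 4, N = 1345):
  red: 1345 × 1/4 = 336.25
  pink: 1345 × 2/4 = 672.5
  white: 1345 × 1/4 = 336.25
χ² = Σ (O − E)² / E
  red: (325 − 336.25)² / 336.25 = 0.3764
  pink: (687 − 672.5)² / 672.5 = 0.3126
  white: (333 − 336.25)² / 336.25 = 0.0314
χ² = 0.3764 + 0.3126 + 0.0314 = 0.7204 ≈ 0.720
Degrees of freedom = 3 − 1 = 2; critical value at α = 0.01 is 9.21.
Since 0.720 < 9.21, we fail to reject the null hypothesis — the data are consistent with the 1:2:1 ratio.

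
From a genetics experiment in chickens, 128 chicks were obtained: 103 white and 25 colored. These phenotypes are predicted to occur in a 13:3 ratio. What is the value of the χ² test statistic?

Under the 13:3 hypothesis (Σ ratio = 16, N = 128):
  white: 128 × 13/16 = 104
  colored: 128 × 3/16 = 24
χ² = Σ (O − E)² / E
  white: (103 − 104)² / 104 = 0.0096
  colored: (25 − 24)² / 24 = 0.0417
χ² = 0.0096 + 0.0417 = 0.0513 ≈ 0.051

0.051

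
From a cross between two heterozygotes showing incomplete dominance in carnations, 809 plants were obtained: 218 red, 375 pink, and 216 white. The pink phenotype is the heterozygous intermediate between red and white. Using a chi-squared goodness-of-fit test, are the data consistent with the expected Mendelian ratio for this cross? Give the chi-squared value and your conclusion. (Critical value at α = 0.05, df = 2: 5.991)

4.313; consistent

With incomplete dominance, a heterozygote × heterozygote cross gives a 1:2:1 phenotypic ratio.
Expected counts for N = 809 under a 1:2:1 ratio (total parts = 4):
  red: 809 × 1/4 = 202.25
  pink: 809 × 2/4 = 404.5
  white: 809 × 1/4 = 202.25
χ² = Σ (O − E)² / E
  red: (218 − 202.25)² / 202.25 = 1.2265
  pink: (375 − 404.5)² / 404.5 = 2.1514
  white: (216 − 202.25)² / 202.25 = 0.9348
χ² = 1.2265 + 2.1514 + 0.9348 = 4.3127 ≈ 4.313
Degrees of freedom = 3 − 1 = 2; critical value at α = 0.05 is 5.991.
Since 4.313 < 5.991, we fail to reject the null hypothesis — the data are consistent with the 1:2:1 ratio.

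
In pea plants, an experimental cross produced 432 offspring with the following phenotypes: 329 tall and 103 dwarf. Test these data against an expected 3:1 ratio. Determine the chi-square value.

0.309

Expected counts for N = 432 under a 3:1 ratio (total parts = 4):
  tall: 432 × 3/4 = 324
  dwarf: 432 × 1/4 = 108
χ² = Σ (O − E)² / E
  tall: (329 − 324)² / 324 = 0.0772
  dwarf: (103 − 108)² / 108 = 0.2315
χ² = 0.0772 + 0.2315 = 0.3087 ≈ 0.309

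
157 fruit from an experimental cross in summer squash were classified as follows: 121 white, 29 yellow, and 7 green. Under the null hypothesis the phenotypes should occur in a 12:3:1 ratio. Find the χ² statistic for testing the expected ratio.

Under the 12:3:1 hypothesis (Σ ratio = 16, N = 157):
  white: 157 × 12/16 = 117.75
  yellow: 157 × 3/16 = 29.4375
  green: 157 × 1/16 = 9.8125
χ² = Σ (O − E)² / E
  white: (121 − 117.75)² / 117.75 = 0.0897
  yellow: (29 − 29.4375)² / 29.4375 = 0.0065
  green: (7 − 9.8125)² / 9.8125 = 0.8061
χ² = 0.0897 + 0.0065 + 0.8061 = 0.9023 ≈ 0.902

0.902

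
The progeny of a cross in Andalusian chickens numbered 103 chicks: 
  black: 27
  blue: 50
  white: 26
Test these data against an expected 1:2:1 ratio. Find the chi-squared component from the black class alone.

0.061

Under the 1:2:1 hypothesis (Σ ratio = 4, N = 103):
  black: 103 × 1/4 = 25.75
  blue: 103 × 2/4 = 51.5
  white: 103 × 1/4 = 25.75
Contribution of black: (27 − 25.75)² / 25.75 = 0.0607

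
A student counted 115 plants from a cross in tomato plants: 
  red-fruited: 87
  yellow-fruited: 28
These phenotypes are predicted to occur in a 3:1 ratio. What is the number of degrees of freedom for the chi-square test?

A goodness-of-fit test with 2 phenotype classes has df = 2 − 1 = 1.

1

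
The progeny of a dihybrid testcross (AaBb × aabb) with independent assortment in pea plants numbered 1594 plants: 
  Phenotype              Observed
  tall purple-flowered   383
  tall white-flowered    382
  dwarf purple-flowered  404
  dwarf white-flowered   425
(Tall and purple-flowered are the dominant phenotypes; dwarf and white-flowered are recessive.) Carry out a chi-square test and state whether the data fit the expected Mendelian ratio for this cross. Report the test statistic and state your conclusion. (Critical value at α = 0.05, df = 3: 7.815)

3.124; consistent

A dihybrid testcross with independent assortment gives a 1:1:1:1 ratio.
Expected counts for N = 1594 under a 1:1:1:1 ratio (total parts = 4):
  tall purple-flowered: 1594 × 1/4 = 398.5
  tall white-flowered: 1594 × 1/4 = 398.5
  dwarf purple-flowered: 1594 × 1/4 = 398.5
  dwarf white-flowered: 1594 × 1/4 = 398.5
χ² = Σ (O − E)² / E
  tall purple-flowered: (383 − 398.5)² / 398.5 = 0.6029
  tall white-flowered: (382 − 398.5)² / 398.5 = 0.6832
  dwarf purple-flowered: (404 − 398.5)² / 398.5 = 0.0759
  dwarf white-flowered: (425 − 398.5)² / 398.5 = 1.7622
χ² = 0.6029 + 0.6832 + 0.0759 + 1.7622 = 3.1242 ≈ 3.124
Degrees of freedom = 4 − 1 = 3; critical value at α = 0.05 is 7.815.
Since 3.124 < 7.815, we fail to reject the null hypothesis — the data are consistent with the 1:1:1:1 ratio.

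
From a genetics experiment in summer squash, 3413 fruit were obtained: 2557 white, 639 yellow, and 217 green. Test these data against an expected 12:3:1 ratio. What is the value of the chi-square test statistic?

The 12:3:1 ratio has 16 parts, so with N = 3413 the expected counts are:
  white: 3413 × 12/16 = 2559.75
  yellow: 3413 × 3/16 = 639.9375
  green: 3413 × 1/16 = 213.3125
χ² = Σ (O − E)² / E
  white: (2557 − 2559.75)² / 2559.75 = 0.0030
  yellow: (639 − 639.9375)² / 639.9375 = 0.0014
  green: (217 − 213.3125)² / 213.3125 = 0.0637
χ² = 0.0030 + 0.0014 + 0.0637 = 0.0681 ≈ 0.068

0.068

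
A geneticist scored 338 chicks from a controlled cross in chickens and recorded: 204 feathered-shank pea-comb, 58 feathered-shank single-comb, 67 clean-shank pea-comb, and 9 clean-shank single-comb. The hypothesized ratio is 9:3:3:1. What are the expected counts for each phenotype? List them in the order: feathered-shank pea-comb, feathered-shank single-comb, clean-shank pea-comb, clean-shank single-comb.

190.125, 63.375, 63.375, 21.125

Expected counts for N = 338 under a 9:3:3:1 ratio (total parts = 16):
  feathered-shank pea-comb: 338 × 9/16 = 190.125
  feathered-shank single-comb: 338 × 3/16 = 63.375
  clean-shank pea-comb: 338 × 3/16 = 63.375
  clean-shank single-comb: 338 × 1/16 = 21.125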